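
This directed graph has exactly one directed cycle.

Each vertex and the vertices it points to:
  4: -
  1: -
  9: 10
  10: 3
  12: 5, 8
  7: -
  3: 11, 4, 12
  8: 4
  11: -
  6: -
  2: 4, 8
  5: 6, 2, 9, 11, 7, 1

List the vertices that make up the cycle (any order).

DFS with gray/black marking from 5:
5 gray
  6 gray
  6 black
  2 gray
    4 gray
    4 black
    8 gray
      8→4: 4 black — skip
    8 black
  2 black
  9 gray
    10 gray
      3 gray
        11 gray
        11 black
        3→4: 4 black — skip
        12 gray
          12→5: 5 is gray → back edge
Back edge closes the cycle 5 → 9 → 10 → 3 → 12 → 5; its vertices are {3, 5, 9, 10, 12}.

3, 5, 9, 10, 12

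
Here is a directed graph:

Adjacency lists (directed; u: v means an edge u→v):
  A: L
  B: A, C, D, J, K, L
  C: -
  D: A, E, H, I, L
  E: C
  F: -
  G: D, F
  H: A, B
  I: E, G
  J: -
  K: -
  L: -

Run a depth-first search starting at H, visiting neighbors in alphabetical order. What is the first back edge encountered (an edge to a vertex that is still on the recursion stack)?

DFS from H (visiting neighbors in alphabetical order); mark gray on enter, black on exit:
H gray
  A gray
    L gray
    L black
  A black
  B gray
    B→A: A black — skip
    C gray
    C black
    D gray
      D→A: A black — skip
      E gray
        E→C: C black — skip
      E black
      D→H: H is gray → back edge
First back edge: D → H.

D→H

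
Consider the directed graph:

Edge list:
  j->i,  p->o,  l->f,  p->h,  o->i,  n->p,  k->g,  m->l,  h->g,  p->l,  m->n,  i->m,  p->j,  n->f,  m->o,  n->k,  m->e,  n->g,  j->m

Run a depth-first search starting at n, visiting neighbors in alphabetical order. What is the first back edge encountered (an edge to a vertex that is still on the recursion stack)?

m→n

DFS from n (visiting neighbors in alphabetical order); mark gray on enter, black on exit:
n gray
  f gray
  f black
  g gray
  g black
  k gray
    k→g: g black — skip
  k black
  p gray
    h gray
      h→g: g black — skip
    h black
    j gray
      i gray
        m gray
          e gray
          e black
          l gray
            l→f: f black — skip
          l black
          m→n: n is gray → back edge
First back edge: m → n.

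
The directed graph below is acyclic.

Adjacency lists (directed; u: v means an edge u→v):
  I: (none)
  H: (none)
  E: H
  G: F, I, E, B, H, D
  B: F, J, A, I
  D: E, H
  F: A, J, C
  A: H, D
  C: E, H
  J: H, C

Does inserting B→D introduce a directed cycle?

No

Adding B→D creates a cycle iff D can already reach B.
Explore from D: no path reaches B. The graph stays acyclic.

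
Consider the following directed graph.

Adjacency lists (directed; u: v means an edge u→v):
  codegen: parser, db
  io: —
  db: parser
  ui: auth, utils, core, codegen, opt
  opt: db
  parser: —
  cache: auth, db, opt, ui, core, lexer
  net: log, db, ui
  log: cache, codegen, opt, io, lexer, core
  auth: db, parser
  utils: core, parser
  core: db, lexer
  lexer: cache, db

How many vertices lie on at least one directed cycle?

5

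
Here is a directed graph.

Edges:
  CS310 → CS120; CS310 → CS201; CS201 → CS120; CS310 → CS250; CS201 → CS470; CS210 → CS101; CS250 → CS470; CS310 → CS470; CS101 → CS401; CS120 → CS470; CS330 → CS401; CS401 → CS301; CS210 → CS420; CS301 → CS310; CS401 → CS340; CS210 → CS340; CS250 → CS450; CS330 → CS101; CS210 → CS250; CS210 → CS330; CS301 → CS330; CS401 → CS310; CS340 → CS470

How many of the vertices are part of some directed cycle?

A vertex is on a directed cycle iff it belongs to a strongly connected component of size ≥ 2 (or has a self-loop).
The vertices on cycles are {CS101, CS301, CS330, CS401} — 4 in total.

4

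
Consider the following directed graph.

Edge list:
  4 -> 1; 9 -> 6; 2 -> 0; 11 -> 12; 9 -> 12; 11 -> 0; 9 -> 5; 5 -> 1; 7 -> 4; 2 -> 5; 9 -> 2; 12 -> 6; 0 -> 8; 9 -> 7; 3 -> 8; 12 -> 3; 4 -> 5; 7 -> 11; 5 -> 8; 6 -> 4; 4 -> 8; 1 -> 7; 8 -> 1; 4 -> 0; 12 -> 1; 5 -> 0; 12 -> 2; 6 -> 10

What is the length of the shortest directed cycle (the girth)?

3

For each vertex v, BFS finds the shortest path from v back to v.
The shortest such closed walk is 7 → 4 → 1 → 7, length 3.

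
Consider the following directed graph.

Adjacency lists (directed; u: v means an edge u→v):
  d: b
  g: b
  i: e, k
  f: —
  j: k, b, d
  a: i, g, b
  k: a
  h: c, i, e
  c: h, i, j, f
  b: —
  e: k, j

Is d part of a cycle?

d lies on a cycle iff there is a path from d back to itself.
Exploring from d, it never reaches itself; equivalently, its strongly connected component is a singleton.

No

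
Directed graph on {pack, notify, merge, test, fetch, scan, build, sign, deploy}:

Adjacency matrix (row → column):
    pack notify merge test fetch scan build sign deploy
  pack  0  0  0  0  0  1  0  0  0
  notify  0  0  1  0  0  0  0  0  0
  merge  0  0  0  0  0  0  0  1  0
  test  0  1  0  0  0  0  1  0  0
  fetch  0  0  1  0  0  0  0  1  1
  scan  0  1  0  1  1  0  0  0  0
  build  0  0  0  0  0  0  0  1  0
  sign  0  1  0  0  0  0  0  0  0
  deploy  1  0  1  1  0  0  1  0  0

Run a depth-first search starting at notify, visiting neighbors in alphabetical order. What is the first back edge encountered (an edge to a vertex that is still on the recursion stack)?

sign->notify

DFS from notify (visiting neighbors in alphabetical order); mark gray on enter, black on exit:
notify gray
  merge gray
    sign gray
      sign→notify: notify is gray → back edge
First back edge: sign → notify.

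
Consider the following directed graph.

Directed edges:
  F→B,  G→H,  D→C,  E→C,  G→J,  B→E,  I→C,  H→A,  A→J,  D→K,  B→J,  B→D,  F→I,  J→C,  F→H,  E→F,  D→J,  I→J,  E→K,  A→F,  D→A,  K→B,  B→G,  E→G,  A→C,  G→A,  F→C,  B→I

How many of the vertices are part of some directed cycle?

8

A vertex is on a directed cycle iff it belongs to a strongly connected component of size ≥ 2 (or has a self-loop).
The vertices on cycles are {A, B, D, E, F, G, H, K} — 8 in total.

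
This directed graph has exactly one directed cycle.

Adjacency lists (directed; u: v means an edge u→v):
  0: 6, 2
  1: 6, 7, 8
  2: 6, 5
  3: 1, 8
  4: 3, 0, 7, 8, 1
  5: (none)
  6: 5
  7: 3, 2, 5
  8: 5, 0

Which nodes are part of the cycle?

1, 3, 7

DFS with gray/black marking from 3:
3 gray
  1 gray
    6 gray
      5 gray
      5 black
    6 black
    7 gray
      7→3: 3 is gray → back edge
Back edge closes the cycle 3 → 1 → 7 → 3; its vertices are {1, 3, 7}.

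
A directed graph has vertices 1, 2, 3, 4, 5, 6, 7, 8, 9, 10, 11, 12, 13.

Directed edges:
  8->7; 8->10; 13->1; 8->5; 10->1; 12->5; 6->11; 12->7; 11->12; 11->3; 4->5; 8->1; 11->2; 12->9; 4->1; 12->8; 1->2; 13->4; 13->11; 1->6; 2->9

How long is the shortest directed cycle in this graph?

5

For each vertex v, BFS finds the shortest path from v back to v.
The shortest such closed walk is 11 → 12 → 8 → 1 → 6 → 11, length 5.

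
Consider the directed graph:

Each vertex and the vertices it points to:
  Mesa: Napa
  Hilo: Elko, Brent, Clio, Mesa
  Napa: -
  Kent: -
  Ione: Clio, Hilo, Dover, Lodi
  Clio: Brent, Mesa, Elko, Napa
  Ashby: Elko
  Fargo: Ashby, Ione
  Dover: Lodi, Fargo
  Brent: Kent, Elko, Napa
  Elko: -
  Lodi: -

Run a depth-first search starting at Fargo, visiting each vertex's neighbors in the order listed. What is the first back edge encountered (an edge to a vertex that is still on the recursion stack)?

Dover->Fargo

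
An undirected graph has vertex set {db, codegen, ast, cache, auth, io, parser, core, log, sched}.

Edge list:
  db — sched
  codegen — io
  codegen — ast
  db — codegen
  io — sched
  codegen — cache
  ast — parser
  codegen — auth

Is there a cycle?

Yes

DFS, tracking each vertex's parent; an edge to a visited non-parent vertex closes a cycle.
Start from db:
visit db (parent –)
  visit sched (parent db)
    visit io (parent sched)
      visit codegen (parent io)
        visit auth (parent codegen)
          auth–codegen: parent, skip
        visit ast (parent codegen)
          ast–codegen: parent, skip
          visit parser (parent ast)
            parser–ast: parent, skip
        visit cache (parent codegen)
          cache–codegen: parent, skip
        codegen–db: db visited and ≠ parent → cycle
Cycle: db – sched – io – codegen – db.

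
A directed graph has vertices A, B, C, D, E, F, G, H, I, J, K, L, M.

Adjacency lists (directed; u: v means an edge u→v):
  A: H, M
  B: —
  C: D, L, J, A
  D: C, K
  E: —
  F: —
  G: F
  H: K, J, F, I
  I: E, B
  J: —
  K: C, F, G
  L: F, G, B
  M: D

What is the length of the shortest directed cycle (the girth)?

2

For each vertex v, BFS finds the shortest path from v back to v.
The shortest such closed walk is D → C → D, length 2.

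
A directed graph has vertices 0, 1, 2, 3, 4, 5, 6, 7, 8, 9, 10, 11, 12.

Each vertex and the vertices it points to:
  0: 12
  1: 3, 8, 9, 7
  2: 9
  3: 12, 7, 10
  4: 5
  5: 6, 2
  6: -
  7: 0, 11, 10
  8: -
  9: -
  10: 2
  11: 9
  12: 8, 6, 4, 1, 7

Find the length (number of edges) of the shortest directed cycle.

3

For each vertex v, BFS finds the shortest path from v back to v.
The shortest such closed walk is 1 → 3 → 12 → 1, length 3.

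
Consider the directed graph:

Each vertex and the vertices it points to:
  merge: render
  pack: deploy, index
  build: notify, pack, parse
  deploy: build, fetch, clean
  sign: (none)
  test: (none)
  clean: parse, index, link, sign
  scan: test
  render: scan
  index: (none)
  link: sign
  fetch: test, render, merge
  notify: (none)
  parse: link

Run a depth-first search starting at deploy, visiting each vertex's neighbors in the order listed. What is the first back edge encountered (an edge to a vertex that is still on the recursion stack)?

pack->deploy

DFS from deploy (visiting each vertex's neighbors in the order listed); mark gray on enter, black on exit:
deploy gray
  build gray
    notify gray
    notify black
    pack gray
      pack→deploy: deploy is gray → back edge
First back edge: pack → deploy.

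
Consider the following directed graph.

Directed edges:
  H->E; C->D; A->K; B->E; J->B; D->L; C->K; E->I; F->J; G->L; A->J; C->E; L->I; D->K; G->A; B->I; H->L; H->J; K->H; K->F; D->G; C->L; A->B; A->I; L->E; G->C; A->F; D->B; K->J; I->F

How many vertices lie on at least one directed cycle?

A vertex is on a directed cycle iff it belongs to a strongly connected component of size ≥ 2 (or has a self-loop).
The vertices on cycles are {B, C, D, E, F, G, I, J} — 8 in total.

8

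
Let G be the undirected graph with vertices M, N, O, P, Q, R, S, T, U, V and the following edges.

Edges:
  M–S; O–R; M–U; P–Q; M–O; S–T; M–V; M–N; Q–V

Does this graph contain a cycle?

DFS, tracking each vertex's parent; an edge to a visited non-parent vertex closes a cycle.
Start from N:
visit N (parent –)
  visit M (parent N)
    visit V (parent M)
      visit Q (parent V)
        Q–V: parent, skip
        visit P (parent Q)
          P–Q: parent, skip
      V–M: parent, skip
    visit U (parent M)
      U–M: parent, skip
    visit S (parent M)
      visit T (parent S)
        T–S: parent, skip
      S–M: parent, skip
    M–N: parent, skip
    visit O (parent M)
      O–M: parent, skip
      visit R (parent O)
        R–O: parent, skip
No non-parent visited neighbor found — the graph is a forest.

No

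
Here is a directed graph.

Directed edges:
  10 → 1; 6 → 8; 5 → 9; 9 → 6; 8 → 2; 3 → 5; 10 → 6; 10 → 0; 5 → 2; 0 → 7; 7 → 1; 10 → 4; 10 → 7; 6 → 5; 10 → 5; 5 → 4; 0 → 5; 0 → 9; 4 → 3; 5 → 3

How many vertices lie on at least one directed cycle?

5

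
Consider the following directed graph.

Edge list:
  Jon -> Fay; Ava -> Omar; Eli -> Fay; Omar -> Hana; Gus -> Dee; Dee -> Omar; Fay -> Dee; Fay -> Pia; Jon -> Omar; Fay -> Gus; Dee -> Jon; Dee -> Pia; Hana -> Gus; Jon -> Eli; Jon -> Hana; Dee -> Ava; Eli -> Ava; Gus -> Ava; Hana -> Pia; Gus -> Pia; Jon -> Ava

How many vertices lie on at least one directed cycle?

8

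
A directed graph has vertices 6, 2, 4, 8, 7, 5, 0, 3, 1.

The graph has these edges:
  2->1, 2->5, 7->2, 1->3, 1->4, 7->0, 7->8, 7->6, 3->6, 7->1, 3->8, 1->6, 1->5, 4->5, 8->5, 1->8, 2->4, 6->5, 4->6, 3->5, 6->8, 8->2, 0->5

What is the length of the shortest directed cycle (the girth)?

3

For each vertex v, BFS finds the shortest path from v back to v.
The shortest such closed walk is 2 → 1 → 8 → 2, length 3.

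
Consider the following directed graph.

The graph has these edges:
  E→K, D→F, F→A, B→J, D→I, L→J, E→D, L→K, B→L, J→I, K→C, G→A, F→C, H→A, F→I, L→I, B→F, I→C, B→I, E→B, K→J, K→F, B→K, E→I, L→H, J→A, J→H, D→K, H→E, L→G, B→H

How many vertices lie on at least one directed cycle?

A vertex is on a directed cycle iff it belongs to a strongly connected component of size ≥ 2 (or has a self-loop).
The vertices on cycles are {B, D, E, H, J, K, L} — 7 in total.

7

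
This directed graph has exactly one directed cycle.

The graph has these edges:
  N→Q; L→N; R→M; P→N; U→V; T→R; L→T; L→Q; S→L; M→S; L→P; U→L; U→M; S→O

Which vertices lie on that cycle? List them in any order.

L, M, R, S, T

DFS with gray/black marking from M:
M gray
  S gray
    O gray
    O black
    L gray
      T gray
        R gray
          R→M: M is gray → back edge
Back edge closes the cycle M → S → L → T → R → M; its vertices are {L, M, R, S, T}.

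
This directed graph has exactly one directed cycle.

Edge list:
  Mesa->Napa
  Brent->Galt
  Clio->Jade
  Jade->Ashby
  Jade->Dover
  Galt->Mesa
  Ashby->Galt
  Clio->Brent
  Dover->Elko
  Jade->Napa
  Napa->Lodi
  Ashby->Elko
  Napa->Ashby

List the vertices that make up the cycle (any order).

Galt, Mesa, Napa, Ashby

DFS with gray/black marking from Galt:
Galt gray
  Mesa gray
    Napa gray
      Lodi gray
      Lodi black
      Ashby gray
        Elko gray
        Elko black
        Ashby→Galt: Galt is gray → back edge
Back edge closes the cycle Galt → Mesa → Napa → Ashby → Galt; its vertices are {Galt, Mesa, Napa, Ashby}.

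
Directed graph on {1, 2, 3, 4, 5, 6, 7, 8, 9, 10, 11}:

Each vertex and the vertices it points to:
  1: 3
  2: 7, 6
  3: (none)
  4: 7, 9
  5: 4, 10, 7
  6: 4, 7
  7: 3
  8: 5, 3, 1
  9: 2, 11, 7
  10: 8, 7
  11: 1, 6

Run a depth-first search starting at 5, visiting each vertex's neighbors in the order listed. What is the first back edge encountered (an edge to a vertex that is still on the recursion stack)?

6->4

DFS from 5 (visiting each vertex's neighbors in the order listed); mark gray on enter, black on exit:
5 gray
  4 gray
    7 gray
      3 gray
      3 black
    7 black
    9 gray
      2 gray
        2→7: 7 black — skip
        6 gray
          6→4: 4 is gray → back edge
First back edge: 6 → 4.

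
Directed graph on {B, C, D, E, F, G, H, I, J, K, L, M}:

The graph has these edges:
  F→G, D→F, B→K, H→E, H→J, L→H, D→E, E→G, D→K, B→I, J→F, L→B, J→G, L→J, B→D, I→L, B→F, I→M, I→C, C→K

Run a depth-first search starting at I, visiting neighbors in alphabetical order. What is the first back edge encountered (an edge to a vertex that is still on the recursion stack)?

DFS from I (visiting neighbors in alphabetical order); mark gray on enter, black on exit:
I gray
  C gray
    K gray
    K black
  C black
  L gray
    B gray
      D gray
        E gray
          G gray
          G black
        E black
        F gray
          F→G: G black — skip
        F black
        D→K: K black — skip
      D black
      B→F: F black — skip
      B→I: I is gray → back edge
First back edge: B → I.

B->I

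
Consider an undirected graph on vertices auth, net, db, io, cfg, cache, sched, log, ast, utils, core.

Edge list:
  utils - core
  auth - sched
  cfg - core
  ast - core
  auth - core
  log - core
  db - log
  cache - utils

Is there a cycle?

No

DFS, tracking each vertex's parent; an edge to a visited non-parent vertex closes a cycle.
Start from auth:
visit auth (parent –)
  visit core (parent auth)
    visit utils (parent core)
      visit cache (parent utils)
        cache–utils: parent, skip
      utils–core: parent, skip
    core–auth: parent, skip
    visit log (parent core)
      log–core: parent, skip
      visit db (parent log)
        db–log: parent, skip
    visit cfg (parent core)
      cfg–core: parent, skip
    visit ast (parent core)
      ast–core: parent, skip
  visit sched (parent auth)
    sched–auth: parent, skip
visit net (parent –)
visit io (parent –)
No non-parent visited neighbor found — the graph is a forest.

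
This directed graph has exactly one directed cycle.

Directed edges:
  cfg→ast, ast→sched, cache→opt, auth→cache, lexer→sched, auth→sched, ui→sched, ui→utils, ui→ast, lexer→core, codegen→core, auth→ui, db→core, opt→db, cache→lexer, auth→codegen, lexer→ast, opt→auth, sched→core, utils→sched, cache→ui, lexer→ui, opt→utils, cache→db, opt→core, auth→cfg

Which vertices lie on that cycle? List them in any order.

opt, auth, cache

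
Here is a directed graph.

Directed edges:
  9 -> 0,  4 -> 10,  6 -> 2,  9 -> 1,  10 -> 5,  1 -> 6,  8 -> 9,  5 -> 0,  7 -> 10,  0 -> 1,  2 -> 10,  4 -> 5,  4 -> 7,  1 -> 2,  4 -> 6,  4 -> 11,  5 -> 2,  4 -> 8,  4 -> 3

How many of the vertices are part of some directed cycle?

A vertex is on a directed cycle iff it belongs to a strongly connected component of size ≥ 2 (or has a self-loop).
The vertices on cycles are {0, 1, 2, 5, 6, 10} — 6 in total.

6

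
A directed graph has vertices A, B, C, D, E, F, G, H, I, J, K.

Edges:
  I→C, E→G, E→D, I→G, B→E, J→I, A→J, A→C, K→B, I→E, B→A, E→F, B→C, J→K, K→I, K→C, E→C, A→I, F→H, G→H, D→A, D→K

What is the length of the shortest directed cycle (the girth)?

4

For each vertex v, BFS finds the shortest path from v back to v.
The shortest such closed walk is B → E → D → K → B, length 4.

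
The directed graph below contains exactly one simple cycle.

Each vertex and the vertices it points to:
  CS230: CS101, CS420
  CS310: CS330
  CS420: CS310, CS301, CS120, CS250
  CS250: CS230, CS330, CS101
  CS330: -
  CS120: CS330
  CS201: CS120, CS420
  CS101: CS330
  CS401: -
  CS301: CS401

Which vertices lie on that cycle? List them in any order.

CS230, CS250, CS420

DFS with gray/black marking from CS420:
CS420 gray
  CS310 gray
    CS330 gray
    CS330 black
  CS310 black
  CS301 gray
    CS401 gray
    CS401 black
  CS301 black
  CS120 gray
    CS120→CS330: CS330 black — skip
  CS120 black
  CS250 gray
    CS230 gray
      CS101 gray
        CS101→CS330: CS330 black — skip
      CS101 black
      CS230→CS420: CS420 is gray → back edge
Back edge closes the cycle CS420 → CS250 → CS230 → CS420; its vertices are {CS230, CS250, CS420}.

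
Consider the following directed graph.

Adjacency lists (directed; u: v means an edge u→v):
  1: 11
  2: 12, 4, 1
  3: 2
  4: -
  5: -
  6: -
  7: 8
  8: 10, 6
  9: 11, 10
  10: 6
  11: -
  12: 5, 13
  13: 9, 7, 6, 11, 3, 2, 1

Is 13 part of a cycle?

Yes

13 is on a cycle iff 13 can reach itself via ≥1 edge.
13 → 2 → 12 → 13 — yes.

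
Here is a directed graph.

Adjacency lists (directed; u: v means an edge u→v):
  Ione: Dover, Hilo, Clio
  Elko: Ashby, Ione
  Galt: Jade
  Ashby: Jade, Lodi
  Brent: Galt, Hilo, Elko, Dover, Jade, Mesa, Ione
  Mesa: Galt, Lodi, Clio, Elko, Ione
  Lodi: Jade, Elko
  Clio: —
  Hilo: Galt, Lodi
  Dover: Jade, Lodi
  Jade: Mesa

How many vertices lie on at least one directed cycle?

9

A vertex is on a directed cycle iff it belongs to a strongly connected component of size ≥ 2 (or has a self-loop).
The vertices on cycles are {Elko, Galt, Hilo, Ione, Jade, Lodi, Mesa, Ashby, Dover} — 9 in total.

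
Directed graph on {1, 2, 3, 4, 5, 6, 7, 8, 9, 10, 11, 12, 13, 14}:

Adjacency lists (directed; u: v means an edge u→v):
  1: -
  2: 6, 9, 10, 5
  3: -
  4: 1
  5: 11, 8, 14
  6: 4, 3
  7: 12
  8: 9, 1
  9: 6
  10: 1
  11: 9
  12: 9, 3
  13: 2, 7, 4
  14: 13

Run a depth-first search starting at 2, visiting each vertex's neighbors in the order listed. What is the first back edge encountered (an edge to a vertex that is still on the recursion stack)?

13→2

DFS from 2 (visiting each vertex's neighbors in the order listed); mark gray on enter, black on exit:
2 gray
  6 gray
    4 gray
      1 gray
      1 black
    4 black
    3 gray
    3 black
  6 black
  9 gray
    9→6: 6 black — skip
  9 black
  10 gray
    10→1: 1 black — skip
  10 black
  5 gray
    11 gray
      11→9: 9 black — skip
    11 black
    8 gray
      8→9: 9 black — skip
      8→1: 1 black — skip
    8 black
    14 gray
      13 gray
        13→2: 2 is gray → back edge
First back edge: 13 → 2.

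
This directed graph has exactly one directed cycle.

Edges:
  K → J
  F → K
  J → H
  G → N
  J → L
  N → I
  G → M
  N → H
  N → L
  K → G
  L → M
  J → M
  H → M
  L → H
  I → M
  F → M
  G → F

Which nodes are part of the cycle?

DFS with gray/black marking from G:
G gray
  F gray
    M gray
    M black
    K gray
      J gray
        H gray
          H→M: M black — skip
        H black
        L gray
          L→M: M black — skip
          L→H: H black — skip
        L black
        J→M: M black — skip
      J black
      K→G: G is gray → back edge
Back edge closes the cycle G → F → K → G; its vertices are {F, G, K}.

F, G, K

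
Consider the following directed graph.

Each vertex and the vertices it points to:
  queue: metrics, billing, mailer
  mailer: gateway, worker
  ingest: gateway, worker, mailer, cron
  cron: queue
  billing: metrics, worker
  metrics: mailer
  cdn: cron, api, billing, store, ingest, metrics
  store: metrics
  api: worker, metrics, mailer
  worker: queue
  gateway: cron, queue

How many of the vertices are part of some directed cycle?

A vertex is on a directed cycle iff it belongs to a strongly connected component of size ≥ 2 (or has a self-loop).
The vertices on cycles are {cron, queue, mailer, worker, billing, gateway, metrics} — 7 in total.

7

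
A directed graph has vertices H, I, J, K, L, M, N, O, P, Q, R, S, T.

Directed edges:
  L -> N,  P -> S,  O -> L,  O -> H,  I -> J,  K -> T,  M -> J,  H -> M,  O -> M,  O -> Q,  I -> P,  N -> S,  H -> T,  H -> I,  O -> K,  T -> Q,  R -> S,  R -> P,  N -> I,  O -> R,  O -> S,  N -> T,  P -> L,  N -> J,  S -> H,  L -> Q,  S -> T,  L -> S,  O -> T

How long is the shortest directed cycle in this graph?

4

For each vertex v, BFS finds the shortest path from v back to v.
The shortest such closed walk is P → S → H → I → P, length 4.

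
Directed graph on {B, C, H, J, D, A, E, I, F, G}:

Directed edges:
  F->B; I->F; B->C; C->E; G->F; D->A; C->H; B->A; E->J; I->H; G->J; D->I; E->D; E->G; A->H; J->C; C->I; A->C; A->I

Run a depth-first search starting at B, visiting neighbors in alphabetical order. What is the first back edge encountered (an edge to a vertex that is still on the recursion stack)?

DFS from B (visiting neighbors in alphabetical order); mark gray on enter, black on exit:
B gray
  A gray
    C gray
      E gray
        D gray
          D→A: A is gray → back edge
First back edge: D → A.

D->A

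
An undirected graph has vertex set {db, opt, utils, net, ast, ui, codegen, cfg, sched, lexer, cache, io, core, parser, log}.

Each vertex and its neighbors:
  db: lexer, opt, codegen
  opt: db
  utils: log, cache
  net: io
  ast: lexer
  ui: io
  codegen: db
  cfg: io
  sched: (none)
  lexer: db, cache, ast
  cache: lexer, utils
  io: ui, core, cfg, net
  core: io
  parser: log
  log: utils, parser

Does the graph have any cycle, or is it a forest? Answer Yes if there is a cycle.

DFS, tracking each vertex's parent; an edge to a visited non-parent vertex closes a cycle.
Start from cache:
visit cache (parent –)
  visit lexer (parent cache)
    visit db (parent lexer)
      db–lexer: parent, skip
      visit opt (parent db)
        opt–db: parent, skip
      visit codegen (parent db)
        codegen–db: parent, skip
    lexer–cache: parent, skip
    visit ast (parent lexer)
      ast–lexer: parent, skip
  visit utils (parent cache)
    visit log (parent utils)
      log–utils: parent, skip
      visit parser (parent log)
        parser–log: parent, skip
    utils–cache: parent, skip
visit net (parent –)
  visit io (parent net)
    visit ui (parent io)
      ui–io: parent, skip
    visit core (parent io)
      core–io: parent, skip
    visit cfg (parent io)
      cfg–io: parent, skip
    io–net: parent, skip
visit sched (parent –)
No non-parent visited neighbor found — the graph is a forest.

No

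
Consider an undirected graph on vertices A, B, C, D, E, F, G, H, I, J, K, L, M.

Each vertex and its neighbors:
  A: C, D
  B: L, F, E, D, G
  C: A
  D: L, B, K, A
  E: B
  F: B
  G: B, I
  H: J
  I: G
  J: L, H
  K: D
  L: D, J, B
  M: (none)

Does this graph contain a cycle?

Yes

DFS, tracking each vertex's parent; an edge to a visited non-parent vertex closes a cycle.
Start from K:
visit K (parent –)
  visit D (parent K)
    visit L (parent D)
      L–D: parent, skip
      visit J (parent L)
        J–L: parent, skip
        visit H (parent J)
          H–J: parent, skip
      visit B (parent L)
        B–L: parent, skip
        visit F (parent B)
          F–B: parent, skip
        visit E (parent B)
          E–B: parent, skip
        B–D: D visited and ≠ parent → cycle
Cycle: D – L – B – D.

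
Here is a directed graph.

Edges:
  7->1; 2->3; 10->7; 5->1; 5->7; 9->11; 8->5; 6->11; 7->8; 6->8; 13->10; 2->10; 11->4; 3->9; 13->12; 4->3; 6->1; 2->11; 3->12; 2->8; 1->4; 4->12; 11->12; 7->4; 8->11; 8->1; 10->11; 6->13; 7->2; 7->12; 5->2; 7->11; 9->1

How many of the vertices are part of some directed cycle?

10

A vertex is on a directed cycle iff it belongs to a strongly connected component of size ≥ 2 (or has a self-loop).
The vertices on cycles are {1, 2, 3, 4, 5, 7, 8, 9, 10, 11} — 10 in total.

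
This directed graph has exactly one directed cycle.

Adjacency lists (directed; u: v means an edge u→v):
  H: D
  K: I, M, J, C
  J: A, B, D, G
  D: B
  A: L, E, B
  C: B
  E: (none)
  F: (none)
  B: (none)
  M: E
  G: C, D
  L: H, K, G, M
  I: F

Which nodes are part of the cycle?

A, J, K, L

DFS with gray/black marking from L:
L gray
  H gray
    D gray
      B gray
      B black
    D black
  H black
  K gray
    I gray
      F gray
      F black
    I black
    M gray
      E gray
      E black
    M black
    J gray
      A gray
        A→L: L is gray → back edge
Back edge closes the cycle L → K → J → A → L; its vertices are {A, J, K, L}.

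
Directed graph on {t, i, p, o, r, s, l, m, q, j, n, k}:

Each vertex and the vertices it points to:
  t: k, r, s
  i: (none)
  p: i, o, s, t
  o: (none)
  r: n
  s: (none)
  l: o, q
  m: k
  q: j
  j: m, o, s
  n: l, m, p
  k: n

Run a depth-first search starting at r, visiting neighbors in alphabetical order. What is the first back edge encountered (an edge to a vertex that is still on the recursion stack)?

DFS from r (visiting neighbors in alphabetical order); mark gray on enter, black on exit:
r gray
  n gray
    l gray
      o gray
      o black
      q gray
        j gray
          m gray
            k gray
              k→n: n is gray → back edge
First back edge: k → n.

k→n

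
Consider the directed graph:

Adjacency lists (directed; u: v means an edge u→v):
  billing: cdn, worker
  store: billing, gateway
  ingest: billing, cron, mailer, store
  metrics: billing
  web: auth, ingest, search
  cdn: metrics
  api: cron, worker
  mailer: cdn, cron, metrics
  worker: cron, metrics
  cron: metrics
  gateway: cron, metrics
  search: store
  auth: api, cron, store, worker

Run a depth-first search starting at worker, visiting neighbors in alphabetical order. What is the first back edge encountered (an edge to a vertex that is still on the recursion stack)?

DFS from worker (visiting neighbors in alphabetical order); mark gray on enter, black on exit:
worker gray
  cron gray
    metrics gray
      billing gray
        cdn gray
          cdn→metrics: metrics is gray → back edge
First back edge: cdn → metrics.

cdn→metrics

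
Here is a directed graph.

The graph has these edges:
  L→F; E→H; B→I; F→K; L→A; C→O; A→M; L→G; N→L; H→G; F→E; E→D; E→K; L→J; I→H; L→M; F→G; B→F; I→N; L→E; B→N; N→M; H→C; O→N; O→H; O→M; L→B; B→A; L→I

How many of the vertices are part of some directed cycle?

A vertex is on a directed cycle iff it belongs to a strongly connected component of size ≥ 2 (or has a self-loop).
The vertices on cycles are {B, C, E, F, H, I, L, N, O} — 9 in total.

9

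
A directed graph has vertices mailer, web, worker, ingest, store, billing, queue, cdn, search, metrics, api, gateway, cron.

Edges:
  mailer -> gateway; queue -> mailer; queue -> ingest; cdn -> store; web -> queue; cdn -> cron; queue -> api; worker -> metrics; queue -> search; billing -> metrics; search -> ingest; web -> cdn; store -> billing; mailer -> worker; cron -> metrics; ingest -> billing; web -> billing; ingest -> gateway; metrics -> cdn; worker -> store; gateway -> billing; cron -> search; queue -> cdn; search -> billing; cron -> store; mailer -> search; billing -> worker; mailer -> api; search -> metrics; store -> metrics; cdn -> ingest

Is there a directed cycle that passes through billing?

Yes

billing is on a cycle iff billing can reach itself via ≥1 edge.
billing → worker → store → billing — yes.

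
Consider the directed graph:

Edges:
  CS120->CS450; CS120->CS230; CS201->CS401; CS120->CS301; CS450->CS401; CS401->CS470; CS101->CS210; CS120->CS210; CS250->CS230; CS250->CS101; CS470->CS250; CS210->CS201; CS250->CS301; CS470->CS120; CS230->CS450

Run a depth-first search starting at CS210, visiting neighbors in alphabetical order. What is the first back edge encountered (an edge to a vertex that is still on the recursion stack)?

CS120->CS210

DFS from CS210 (visiting neighbors in alphabetical order); mark gray on enter, black on exit:
CS210 gray
  CS201 gray
    CS401 gray
      CS470 gray
        CS120 gray
          CS120→CS210: CS210 is gray → back edge
First back edge: CS120 → CS210.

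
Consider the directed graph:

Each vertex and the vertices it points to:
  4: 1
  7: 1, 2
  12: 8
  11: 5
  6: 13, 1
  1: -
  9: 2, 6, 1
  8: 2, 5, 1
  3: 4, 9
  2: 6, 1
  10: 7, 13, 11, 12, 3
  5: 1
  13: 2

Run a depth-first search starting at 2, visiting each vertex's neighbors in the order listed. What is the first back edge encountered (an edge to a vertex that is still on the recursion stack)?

DFS from 2 (visiting each vertex's neighbors in the order listed); mark gray on enter, black on exit:
2 gray
  6 gray
    13 gray
      13→2: 2 is gray → back edge
First back edge: 13 → 2.

13->2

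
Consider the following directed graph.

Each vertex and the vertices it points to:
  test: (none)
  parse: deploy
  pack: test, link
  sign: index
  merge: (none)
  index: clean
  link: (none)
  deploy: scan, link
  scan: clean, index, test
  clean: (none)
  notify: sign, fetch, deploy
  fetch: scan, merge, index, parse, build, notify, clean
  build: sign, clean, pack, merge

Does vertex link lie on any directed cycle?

link lies on a cycle iff there is a path from link back to itself.
Exploring from link, it never reaches itself; equivalently, its strongly connected component is a singleton.

No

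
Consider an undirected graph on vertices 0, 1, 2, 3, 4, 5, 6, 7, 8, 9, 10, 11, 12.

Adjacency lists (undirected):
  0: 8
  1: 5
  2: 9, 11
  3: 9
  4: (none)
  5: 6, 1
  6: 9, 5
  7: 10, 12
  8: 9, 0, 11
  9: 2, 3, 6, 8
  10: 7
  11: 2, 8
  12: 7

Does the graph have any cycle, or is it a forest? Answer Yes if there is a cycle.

Yes

DFS, tracking each vertex's parent; an edge to a visited non-parent vertex closes a cycle.
Start from 1:
visit 1 (parent –)
  visit 5 (parent 1)
    visit 6 (parent 5)
      visit 9 (parent 6)
        visit 2 (parent 9)
          2–9: parent, skip
          visit 11 (parent 2)
            11–2: parent, skip
            visit 8 (parent 11)
              8–9: 9 visited and ≠ parent → cycle
Cycle: 9 – 2 – 11 – 8 – 9.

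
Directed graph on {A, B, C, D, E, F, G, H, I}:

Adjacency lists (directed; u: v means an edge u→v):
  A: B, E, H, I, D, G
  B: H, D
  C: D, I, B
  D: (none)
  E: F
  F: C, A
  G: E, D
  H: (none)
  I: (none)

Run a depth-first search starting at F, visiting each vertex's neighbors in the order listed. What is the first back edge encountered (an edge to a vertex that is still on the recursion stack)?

DFS from F (visiting each vertex's neighbors in the order listed); mark gray on enter, black on exit:
F gray
  C gray
    D gray
    D black
    I gray
    I black
    B gray
      H gray
      H black
      B→D: D black — skip
    B black
  C black
  A gray
    A→B: B black — skip
    E gray
      E→F: F is gray → back edge
First back edge: E → F.

E→F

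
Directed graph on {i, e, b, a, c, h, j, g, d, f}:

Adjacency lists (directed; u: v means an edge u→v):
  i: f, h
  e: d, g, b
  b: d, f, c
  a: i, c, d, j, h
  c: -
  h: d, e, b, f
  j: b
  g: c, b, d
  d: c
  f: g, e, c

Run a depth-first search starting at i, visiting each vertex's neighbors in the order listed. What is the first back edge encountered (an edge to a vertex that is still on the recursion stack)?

b->f

DFS from i (visiting each vertex's neighbors in the order listed); mark gray on enter, black on exit:
i gray
  f gray
    g gray
      c gray
      c black
      b gray
        d gray
          d→c: c black — skip
        d black
        b→f: f is gray → back edge
First back edge: b → f.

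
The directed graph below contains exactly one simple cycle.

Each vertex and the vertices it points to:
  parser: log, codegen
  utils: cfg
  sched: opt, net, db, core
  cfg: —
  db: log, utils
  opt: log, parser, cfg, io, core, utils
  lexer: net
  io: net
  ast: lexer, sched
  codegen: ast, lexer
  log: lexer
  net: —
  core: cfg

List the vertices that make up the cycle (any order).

DFS with gray/black marking from sched:
sched gray
  opt gray
    log gray
      lexer gray
        net gray
        net black
      lexer black
    log black
    parser gray
      parser→log: log black — skip
      codegen gray
        ast gray
          ast→lexer: lexer black — skip
          ast→sched: sched is gray → back edge
Back edge closes the cycle sched → opt → parser → codegen → ast → sched; its vertices are {ast, opt, sched, parser, codegen}.

ast, opt, sched, parser, codegen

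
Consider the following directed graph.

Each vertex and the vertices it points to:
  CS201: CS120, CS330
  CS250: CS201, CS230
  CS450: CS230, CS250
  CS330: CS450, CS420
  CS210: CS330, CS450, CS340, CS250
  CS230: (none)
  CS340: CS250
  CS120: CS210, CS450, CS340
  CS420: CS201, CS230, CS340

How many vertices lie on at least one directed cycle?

8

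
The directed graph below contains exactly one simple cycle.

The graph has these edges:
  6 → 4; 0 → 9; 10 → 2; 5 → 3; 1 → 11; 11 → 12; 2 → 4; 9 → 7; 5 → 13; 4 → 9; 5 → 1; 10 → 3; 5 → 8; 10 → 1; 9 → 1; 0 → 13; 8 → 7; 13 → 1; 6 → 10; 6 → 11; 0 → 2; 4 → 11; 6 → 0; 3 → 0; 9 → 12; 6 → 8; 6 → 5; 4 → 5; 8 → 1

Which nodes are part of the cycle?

0, 2, 3, 4, 5

DFS with gray/black marking from 4:
4 gray
  5 gray
    13 gray
      1 gray
        11 gray
          12 gray
          12 black
        11 black
      1 black
    13 black
    3 gray
      0 gray
        2 gray
          2→4: 4 is gray → back edge
Back edge closes the cycle 4 → 5 → 3 → 0 → 2 → 4; its vertices are {0, 2, 3, 4, 5}.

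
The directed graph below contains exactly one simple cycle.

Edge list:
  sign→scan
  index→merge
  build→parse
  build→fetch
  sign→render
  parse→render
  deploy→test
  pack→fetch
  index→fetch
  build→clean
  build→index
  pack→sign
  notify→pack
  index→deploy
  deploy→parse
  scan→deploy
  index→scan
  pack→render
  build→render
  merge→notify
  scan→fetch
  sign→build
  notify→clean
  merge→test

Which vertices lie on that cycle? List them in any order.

DFS with gray/black marking from sign:
sign gray
  render gray
  render black
  build gray
    index gray
      deploy gray
        parse gray
          parse→render: render black — skip
        parse black
        test gray
        test black
      deploy black
      scan gray
        fetch gray
        fetch black
        scan→deploy: deploy black — skip
      scan black
      index→fetch: fetch black — skip
      merge gray
        notify gray
          clean gray
          clean black
          pack gray
            pack→sign: sign is gray → back edge
Back edge closes the cycle sign → build → index → merge → notify → pack → sign; its vertices are {pack, sign, build, index, merge, notify}.

pack, sign, build, index, merge, notify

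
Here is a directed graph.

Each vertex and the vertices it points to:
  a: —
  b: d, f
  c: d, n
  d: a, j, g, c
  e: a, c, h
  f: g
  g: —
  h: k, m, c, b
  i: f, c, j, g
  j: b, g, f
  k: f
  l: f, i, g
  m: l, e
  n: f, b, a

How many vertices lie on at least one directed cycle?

8

A vertex is on a directed cycle iff it belongs to a strongly connected component of size ≥ 2 (or has a self-loop).
The vertices on cycles are {b, c, d, e, h, j, m, n} — 8 in total.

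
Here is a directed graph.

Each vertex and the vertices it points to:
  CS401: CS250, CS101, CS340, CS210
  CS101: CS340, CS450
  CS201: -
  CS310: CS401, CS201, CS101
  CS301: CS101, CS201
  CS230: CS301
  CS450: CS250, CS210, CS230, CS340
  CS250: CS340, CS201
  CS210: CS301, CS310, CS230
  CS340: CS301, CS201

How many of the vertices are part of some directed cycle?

A vertex is on a directed cycle iff it belongs to a strongly connected component of size ≥ 2 (or has a self-loop).
The vertices on cycles are {CS101, CS210, CS230, CS250, CS301, CS310, CS340, CS401, CS450} — 9 in total.

9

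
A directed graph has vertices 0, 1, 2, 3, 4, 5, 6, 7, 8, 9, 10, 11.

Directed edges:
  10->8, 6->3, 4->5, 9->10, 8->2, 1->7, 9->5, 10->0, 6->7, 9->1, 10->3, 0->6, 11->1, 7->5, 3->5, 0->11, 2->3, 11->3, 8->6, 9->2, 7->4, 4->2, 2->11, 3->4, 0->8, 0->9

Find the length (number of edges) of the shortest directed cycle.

For each vertex v, BFS finds the shortest path from v back to v.
The shortest such closed walk is 0 → 9 → 10 → 0, length 3.

3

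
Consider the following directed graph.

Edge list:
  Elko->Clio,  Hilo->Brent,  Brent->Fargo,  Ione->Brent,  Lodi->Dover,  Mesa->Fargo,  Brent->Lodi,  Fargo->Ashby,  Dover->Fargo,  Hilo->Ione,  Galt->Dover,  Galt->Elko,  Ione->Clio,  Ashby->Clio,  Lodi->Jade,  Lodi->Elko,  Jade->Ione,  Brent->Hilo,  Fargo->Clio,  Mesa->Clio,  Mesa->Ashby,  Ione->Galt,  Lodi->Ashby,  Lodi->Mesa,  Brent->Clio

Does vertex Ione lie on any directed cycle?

Ione is on a cycle iff Ione can reach itself via ≥1 edge.
Ione → Brent → Hilo → Ione — yes.

Yes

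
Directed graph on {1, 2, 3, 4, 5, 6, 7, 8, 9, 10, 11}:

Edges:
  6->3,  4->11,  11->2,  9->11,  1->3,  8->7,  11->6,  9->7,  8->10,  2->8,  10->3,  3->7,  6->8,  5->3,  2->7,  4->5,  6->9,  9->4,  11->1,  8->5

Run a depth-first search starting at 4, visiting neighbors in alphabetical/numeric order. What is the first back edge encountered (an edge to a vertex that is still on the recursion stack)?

DFS from 4 (visiting neighbors in alphabetical/numeric order); mark gray on enter, black on exit:
4 gray
  5 gray
    3 gray
      7 gray
      7 black
    3 black
  5 black
  11 gray
    1 gray
      1→3: 3 black — skip
    1 black
    2 gray
      2→7: 7 black — skip
      8 gray
        8→5: 5 black — skip
        8→7: 7 black — skip
        10 gray
          10→3: 3 black — skip
        10 black
      8 black
    2 black
    6 gray
      6→3: 3 black — skip
      6→8: 8 black — skip
      9 gray
        9→4: 4 is gray → back edge
First back edge: 9 → 4.

9->4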